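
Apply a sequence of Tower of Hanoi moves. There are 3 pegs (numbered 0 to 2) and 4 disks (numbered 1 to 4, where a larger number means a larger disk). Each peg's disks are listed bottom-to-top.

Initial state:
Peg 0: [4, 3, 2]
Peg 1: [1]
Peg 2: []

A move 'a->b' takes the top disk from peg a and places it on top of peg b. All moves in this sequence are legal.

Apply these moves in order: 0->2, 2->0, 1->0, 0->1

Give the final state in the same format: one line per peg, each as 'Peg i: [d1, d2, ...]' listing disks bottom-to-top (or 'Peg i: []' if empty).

Answer: Peg 0: [4, 3, 2]
Peg 1: [1]
Peg 2: []

Derivation:
After move 1 (0->2):
Peg 0: [4, 3]
Peg 1: [1]
Peg 2: [2]

After move 2 (2->0):
Peg 0: [4, 3, 2]
Peg 1: [1]
Peg 2: []

After move 3 (1->0):
Peg 0: [4, 3, 2, 1]
Peg 1: []
Peg 2: []

After move 4 (0->1):
Peg 0: [4, 3, 2]
Peg 1: [1]
Peg 2: []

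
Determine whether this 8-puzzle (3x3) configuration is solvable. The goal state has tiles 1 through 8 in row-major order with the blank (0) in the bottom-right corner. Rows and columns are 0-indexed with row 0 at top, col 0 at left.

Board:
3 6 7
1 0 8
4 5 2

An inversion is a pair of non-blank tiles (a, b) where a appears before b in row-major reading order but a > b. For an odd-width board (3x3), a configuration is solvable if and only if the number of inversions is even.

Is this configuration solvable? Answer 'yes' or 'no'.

Answer: no

Derivation:
Inversions (pairs i<j in row-major order where tile[i] > tile[j] > 0): 15
15 is odd, so the puzzle is not solvable.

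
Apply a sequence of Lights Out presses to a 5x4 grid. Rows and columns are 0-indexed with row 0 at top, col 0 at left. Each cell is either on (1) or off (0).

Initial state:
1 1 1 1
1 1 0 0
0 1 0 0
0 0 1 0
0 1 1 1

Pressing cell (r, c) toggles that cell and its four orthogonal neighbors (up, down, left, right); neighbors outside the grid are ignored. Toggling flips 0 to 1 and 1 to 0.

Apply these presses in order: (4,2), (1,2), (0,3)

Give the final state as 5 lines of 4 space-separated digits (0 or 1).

After press 1 at (4,2):
1 1 1 1
1 1 0 0
0 1 0 0
0 0 0 0
0 0 0 0

After press 2 at (1,2):
1 1 0 1
1 0 1 1
0 1 1 0
0 0 0 0
0 0 0 0

After press 3 at (0,3):
1 1 1 0
1 0 1 0
0 1 1 0
0 0 0 0
0 0 0 0

Answer: 1 1 1 0
1 0 1 0
0 1 1 0
0 0 0 0
0 0 0 0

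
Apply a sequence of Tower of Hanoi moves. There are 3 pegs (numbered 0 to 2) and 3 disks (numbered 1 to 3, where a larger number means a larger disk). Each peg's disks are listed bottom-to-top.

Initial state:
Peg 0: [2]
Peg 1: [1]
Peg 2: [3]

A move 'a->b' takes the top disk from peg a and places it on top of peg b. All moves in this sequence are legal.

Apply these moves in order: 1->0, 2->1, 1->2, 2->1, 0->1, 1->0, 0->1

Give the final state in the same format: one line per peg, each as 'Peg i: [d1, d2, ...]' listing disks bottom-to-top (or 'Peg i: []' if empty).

Answer: Peg 0: [2]
Peg 1: [3, 1]
Peg 2: []

Derivation:
After move 1 (1->0):
Peg 0: [2, 1]
Peg 1: []
Peg 2: [3]

After move 2 (2->1):
Peg 0: [2, 1]
Peg 1: [3]
Peg 2: []

After move 3 (1->2):
Peg 0: [2, 1]
Peg 1: []
Peg 2: [3]

After move 4 (2->1):
Peg 0: [2, 1]
Peg 1: [3]
Peg 2: []

After move 5 (0->1):
Peg 0: [2]
Peg 1: [3, 1]
Peg 2: []

After move 6 (1->0):
Peg 0: [2, 1]
Peg 1: [3]
Peg 2: []

After move 7 (0->1):
Peg 0: [2]
Peg 1: [3, 1]
Peg 2: []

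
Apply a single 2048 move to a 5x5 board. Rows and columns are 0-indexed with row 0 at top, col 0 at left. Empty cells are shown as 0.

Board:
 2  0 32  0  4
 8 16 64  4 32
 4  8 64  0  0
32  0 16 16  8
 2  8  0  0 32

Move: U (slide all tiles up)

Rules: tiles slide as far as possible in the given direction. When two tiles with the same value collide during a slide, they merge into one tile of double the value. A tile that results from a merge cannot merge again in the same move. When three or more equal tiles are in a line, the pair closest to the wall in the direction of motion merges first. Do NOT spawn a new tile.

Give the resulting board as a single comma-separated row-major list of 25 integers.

Answer: 2, 16, 32, 4, 4, 8, 16, 128, 16, 32, 4, 0, 16, 0, 8, 32, 0, 0, 0, 32, 2, 0, 0, 0, 0

Derivation:
Slide up:
col 0: [2, 8, 4, 32, 2] -> [2, 8, 4, 32, 2]
col 1: [0, 16, 8, 0, 8] -> [16, 16, 0, 0, 0]
col 2: [32, 64, 64, 16, 0] -> [32, 128, 16, 0, 0]
col 3: [0, 4, 0, 16, 0] -> [4, 16, 0, 0, 0]
col 4: [4, 32, 0, 8, 32] -> [4, 32, 8, 32, 0]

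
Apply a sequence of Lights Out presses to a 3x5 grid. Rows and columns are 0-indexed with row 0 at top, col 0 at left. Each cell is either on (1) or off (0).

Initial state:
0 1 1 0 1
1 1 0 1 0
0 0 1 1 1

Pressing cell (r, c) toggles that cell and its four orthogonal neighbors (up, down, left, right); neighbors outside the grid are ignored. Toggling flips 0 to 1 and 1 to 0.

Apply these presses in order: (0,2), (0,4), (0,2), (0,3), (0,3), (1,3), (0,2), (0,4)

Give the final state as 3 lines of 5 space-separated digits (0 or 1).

Answer: 0 0 0 0 1
1 1 0 0 1
0 0 1 0 1

Derivation:
After press 1 at (0,2):
0 0 0 1 1
1 1 1 1 0
0 0 1 1 1

After press 2 at (0,4):
0 0 0 0 0
1 1 1 1 1
0 0 1 1 1

After press 3 at (0,2):
0 1 1 1 0
1 1 0 1 1
0 0 1 1 1

After press 4 at (0,3):
0 1 0 0 1
1 1 0 0 1
0 0 1 1 1

After press 5 at (0,3):
0 1 1 1 0
1 1 0 1 1
0 0 1 1 1

After press 6 at (1,3):
0 1 1 0 0
1 1 1 0 0
0 0 1 0 1

After press 7 at (0,2):
0 0 0 1 0
1 1 0 0 0
0 0 1 0 1

After press 8 at (0,4):
0 0 0 0 1
1 1 0 0 1
0 0 1 0 1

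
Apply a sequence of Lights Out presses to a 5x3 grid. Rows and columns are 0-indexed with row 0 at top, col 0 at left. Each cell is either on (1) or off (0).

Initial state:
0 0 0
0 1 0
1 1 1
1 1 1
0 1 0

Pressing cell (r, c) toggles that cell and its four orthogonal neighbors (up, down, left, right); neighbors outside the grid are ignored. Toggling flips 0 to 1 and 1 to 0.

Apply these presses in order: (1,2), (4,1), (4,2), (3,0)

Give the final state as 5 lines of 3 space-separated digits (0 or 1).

Answer: 0 0 1
0 0 1
0 1 0
0 1 0
0 1 0

Derivation:
After press 1 at (1,2):
0 0 1
0 0 1
1 1 0
1 1 1
0 1 0

After press 2 at (4,1):
0 0 1
0 0 1
1 1 0
1 0 1
1 0 1

After press 3 at (4,2):
0 0 1
0 0 1
1 1 0
1 0 0
1 1 0

After press 4 at (3,0):
0 0 1
0 0 1
0 1 0
0 1 0
0 1 0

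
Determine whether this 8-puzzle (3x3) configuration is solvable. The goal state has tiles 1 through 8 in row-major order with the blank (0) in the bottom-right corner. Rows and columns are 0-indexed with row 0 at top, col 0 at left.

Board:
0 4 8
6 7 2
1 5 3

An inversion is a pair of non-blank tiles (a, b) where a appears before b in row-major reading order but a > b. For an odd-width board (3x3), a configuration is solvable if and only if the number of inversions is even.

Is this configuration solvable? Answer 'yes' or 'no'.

Inversions (pairs i<j in row-major order where tile[i] > tile[j] > 0): 19
19 is odd, so the puzzle is not solvable.

Answer: no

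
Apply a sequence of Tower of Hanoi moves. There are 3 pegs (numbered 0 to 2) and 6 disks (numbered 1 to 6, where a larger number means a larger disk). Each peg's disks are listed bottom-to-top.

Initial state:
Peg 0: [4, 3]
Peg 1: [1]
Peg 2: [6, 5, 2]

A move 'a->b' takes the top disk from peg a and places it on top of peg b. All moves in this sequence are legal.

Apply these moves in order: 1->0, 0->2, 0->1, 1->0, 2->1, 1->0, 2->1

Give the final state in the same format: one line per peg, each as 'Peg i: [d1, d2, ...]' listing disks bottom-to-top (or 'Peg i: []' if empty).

Answer: Peg 0: [4, 3, 1]
Peg 1: [2]
Peg 2: [6, 5]

Derivation:
After move 1 (1->0):
Peg 0: [4, 3, 1]
Peg 1: []
Peg 2: [6, 5, 2]

After move 2 (0->2):
Peg 0: [4, 3]
Peg 1: []
Peg 2: [6, 5, 2, 1]

After move 3 (0->1):
Peg 0: [4]
Peg 1: [3]
Peg 2: [6, 5, 2, 1]

After move 4 (1->0):
Peg 0: [4, 3]
Peg 1: []
Peg 2: [6, 5, 2, 1]

After move 5 (2->1):
Peg 0: [4, 3]
Peg 1: [1]
Peg 2: [6, 5, 2]

After move 6 (1->0):
Peg 0: [4, 3, 1]
Peg 1: []
Peg 2: [6, 5, 2]

After move 7 (2->1):
Peg 0: [4, 3, 1]
Peg 1: [2]
Peg 2: [6, 5]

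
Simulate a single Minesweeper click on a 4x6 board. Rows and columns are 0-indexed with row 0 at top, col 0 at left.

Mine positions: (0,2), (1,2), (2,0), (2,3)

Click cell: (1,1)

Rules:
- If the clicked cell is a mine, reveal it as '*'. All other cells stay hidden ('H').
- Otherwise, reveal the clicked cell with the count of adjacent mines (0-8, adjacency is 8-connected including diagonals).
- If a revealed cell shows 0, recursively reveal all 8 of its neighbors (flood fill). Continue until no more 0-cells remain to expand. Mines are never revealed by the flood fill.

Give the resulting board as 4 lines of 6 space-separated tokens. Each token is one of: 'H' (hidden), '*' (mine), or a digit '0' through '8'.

H H H H H H
H 3 H H H H
H H H H H H
H H H H H H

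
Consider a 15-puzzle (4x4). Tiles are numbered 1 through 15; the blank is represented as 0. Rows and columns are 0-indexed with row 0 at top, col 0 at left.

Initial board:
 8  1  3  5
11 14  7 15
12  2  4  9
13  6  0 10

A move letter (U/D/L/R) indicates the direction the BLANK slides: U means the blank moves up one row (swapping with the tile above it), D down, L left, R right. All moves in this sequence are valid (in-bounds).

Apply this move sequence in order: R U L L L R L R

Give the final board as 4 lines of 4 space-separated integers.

After move 1 (R):
 8  1  3  5
11 14  7 15
12  2  4  9
13  6 10  0

After move 2 (U):
 8  1  3  5
11 14  7 15
12  2  4  0
13  6 10  9

After move 3 (L):
 8  1  3  5
11 14  7 15
12  2  0  4
13  6 10  9

After move 4 (L):
 8  1  3  5
11 14  7 15
12  0  2  4
13  6 10  9

After move 5 (L):
 8  1  3  5
11 14  7 15
 0 12  2  4
13  6 10  9

After move 6 (R):
 8  1  3  5
11 14  7 15
12  0  2  4
13  6 10  9

After move 7 (L):
 8  1  3  5
11 14  7 15
 0 12  2  4
13  6 10  9

After move 8 (R):
 8  1  3  5
11 14  7 15
12  0  2  4
13  6 10  9

Answer:  8  1  3  5
11 14  7 15
12  0  2  4
13  6 10  9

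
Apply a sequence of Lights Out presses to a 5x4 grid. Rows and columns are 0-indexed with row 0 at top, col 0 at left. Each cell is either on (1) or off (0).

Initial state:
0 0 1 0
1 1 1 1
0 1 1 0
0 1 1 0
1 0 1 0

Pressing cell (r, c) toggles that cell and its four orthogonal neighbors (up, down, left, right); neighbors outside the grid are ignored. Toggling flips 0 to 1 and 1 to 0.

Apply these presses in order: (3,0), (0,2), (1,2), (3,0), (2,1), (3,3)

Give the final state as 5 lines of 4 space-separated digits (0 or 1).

After press 1 at (3,0):
0 0 1 0
1 1 1 1
1 1 1 0
1 0 1 0
0 0 1 0

After press 2 at (0,2):
0 1 0 1
1 1 0 1
1 1 1 0
1 0 1 0
0 0 1 0

After press 3 at (1,2):
0 1 1 1
1 0 1 0
1 1 0 0
1 0 1 0
0 0 1 0

After press 4 at (3,0):
0 1 1 1
1 0 1 0
0 1 0 0
0 1 1 0
1 0 1 0

After press 5 at (2,1):
0 1 1 1
1 1 1 0
1 0 1 0
0 0 1 0
1 0 1 0

After press 6 at (3,3):
0 1 1 1
1 1 1 0
1 0 1 1
0 0 0 1
1 0 1 1

Answer: 0 1 1 1
1 1 1 0
1 0 1 1
0 0 0 1
1 0 1 1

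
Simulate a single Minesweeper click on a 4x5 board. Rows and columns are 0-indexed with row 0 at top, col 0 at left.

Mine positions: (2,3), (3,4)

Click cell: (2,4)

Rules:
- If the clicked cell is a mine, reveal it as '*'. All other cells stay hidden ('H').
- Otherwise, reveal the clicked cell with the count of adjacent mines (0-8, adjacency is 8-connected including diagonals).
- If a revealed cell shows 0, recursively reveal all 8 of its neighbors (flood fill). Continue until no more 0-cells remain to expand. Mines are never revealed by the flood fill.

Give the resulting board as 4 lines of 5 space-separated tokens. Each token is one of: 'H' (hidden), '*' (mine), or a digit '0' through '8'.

H H H H H
H H H H H
H H H H 2
H H H H H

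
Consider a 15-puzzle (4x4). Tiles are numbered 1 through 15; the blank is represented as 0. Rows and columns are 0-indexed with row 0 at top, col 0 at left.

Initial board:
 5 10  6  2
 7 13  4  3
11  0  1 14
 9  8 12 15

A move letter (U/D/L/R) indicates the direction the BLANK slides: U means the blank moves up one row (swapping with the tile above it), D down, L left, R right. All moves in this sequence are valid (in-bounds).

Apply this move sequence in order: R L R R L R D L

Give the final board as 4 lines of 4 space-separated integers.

After move 1 (R):
 5 10  6  2
 7 13  4  3
11  1  0 14
 9  8 12 15

After move 2 (L):
 5 10  6  2
 7 13  4  3
11  0  1 14
 9  8 12 15

After move 3 (R):
 5 10  6  2
 7 13  4  3
11  1  0 14
 9  8 12 15

After move 4 (R):
 5 10  6  2
 7 13  4  3
11  1 14  0
 9  8 12 15

After move 5 (L):
 5 10  6  2
 7 13  4  3
11  1  0 14
 9  8 12 15

After move 6 (R):
 5 10  6  2
 7 13  4  3
11  1 14  0
 9  8 12 15

After move 7 (D):
 5 10  6  2
 7 13  4  3
11  1 14 15
 9  8 12  0

After move 8 (L):
 5 10  6  2
 7 13  4  3
11  1 14 15
 9  8  0 12

Answer:  5 10  6  2
 7 13  4  3
11  1 14 15
 9  8  0 12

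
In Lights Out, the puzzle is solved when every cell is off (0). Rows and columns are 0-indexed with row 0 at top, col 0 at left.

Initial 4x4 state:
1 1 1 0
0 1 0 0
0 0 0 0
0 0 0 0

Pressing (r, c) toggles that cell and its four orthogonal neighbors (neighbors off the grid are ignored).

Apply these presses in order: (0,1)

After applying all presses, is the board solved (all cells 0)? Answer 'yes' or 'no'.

Answer: yes

Derivation:
After press 1 at (0,1):
0 0 0 0
0 0 0 0
0 0 0 0
0 0 0 0

Lights still on: 0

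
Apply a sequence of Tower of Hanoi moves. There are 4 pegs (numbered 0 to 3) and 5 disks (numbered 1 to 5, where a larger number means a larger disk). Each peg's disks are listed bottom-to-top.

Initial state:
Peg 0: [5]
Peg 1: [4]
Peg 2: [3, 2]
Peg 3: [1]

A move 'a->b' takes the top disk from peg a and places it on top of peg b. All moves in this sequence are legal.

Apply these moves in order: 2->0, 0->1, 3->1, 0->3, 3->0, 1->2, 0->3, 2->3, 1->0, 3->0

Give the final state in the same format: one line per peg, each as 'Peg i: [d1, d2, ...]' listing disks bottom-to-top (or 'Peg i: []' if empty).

After move 1 (2->0):
Peg 0: [5, 2]
Peg 1: [4]
Peg 2: [3]
Peg 3: [1]

After move 2 (0->1):
Peg 0: [5]
Peg 1: [4, 2]
Peg 2: [3]
Peg 3: [1]

After move 3 (3->1):
Peg 0: [5]
Peg 1: [4, 2, 1]
Peg 2: [3]
Peg 3: []

After move 4 (0->3):
Peg 0: []
Peg 1: [4, 2, 1]
Peg 2: [3]
Peg 3: [5]

After move 5 (3->0):
Peg 0: [5]
Peg 1: [4, 2, 1]
Peg 2: [3]
Peg 3: []

After move 6 (1->2):
Peg 0: [5]
Peg 1: [4, 2]
Peg 2: [3, 1]
Peg 3: []

After move 7 (0->3):
Peg 0: []
Peg 1: [4, 2]
Peg 2: [3, 1]
Peg 3: [5]

After move 8 (2->3):
Peg 0: []
Peg 1: [4, 2]
Peg 2: [3]
Peg 3: [5, 1]

After move 9 (1->0):
Peg 0: [2]
Peg 1: [4]
Peg 2: [3]
Peg 3: [5, 1]

After move 10 (3->0):
Peg 0: [2, 1]
Peg 1: [4]
Peg 2: [3]
Peg 3: [5]

Answer: Peg 0: [2, 1]
Peg 1: [4]
Peg 2: [3]
Peg 3: [5]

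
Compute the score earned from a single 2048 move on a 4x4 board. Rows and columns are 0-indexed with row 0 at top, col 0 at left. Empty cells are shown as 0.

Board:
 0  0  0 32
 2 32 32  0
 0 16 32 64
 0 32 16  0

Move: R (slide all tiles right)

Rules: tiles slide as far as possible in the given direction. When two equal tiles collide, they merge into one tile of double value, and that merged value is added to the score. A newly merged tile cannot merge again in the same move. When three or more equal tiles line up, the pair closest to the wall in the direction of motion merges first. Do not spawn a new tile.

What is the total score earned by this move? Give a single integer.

Slide right:
row 0: [0, 0, 0, 32] -> [0, 0, 0, 32]  score +0 (running 0)
row 1: [2, 32, 32, 0] -> [0, 0, 2, 64]  score +64 (running 64)
row 2: [0, 16, 32, 64] -> [0, 16, 32, 64]  score +0 (running 64)
row 3: [0, 32, 16, 0] -> [0, 0, 32, 16]  score +0 (running 64)
Board after move:
 0  0  0 32
 0  0  2 64
 0 16 32 64
 0  0 32 16

Answer: 64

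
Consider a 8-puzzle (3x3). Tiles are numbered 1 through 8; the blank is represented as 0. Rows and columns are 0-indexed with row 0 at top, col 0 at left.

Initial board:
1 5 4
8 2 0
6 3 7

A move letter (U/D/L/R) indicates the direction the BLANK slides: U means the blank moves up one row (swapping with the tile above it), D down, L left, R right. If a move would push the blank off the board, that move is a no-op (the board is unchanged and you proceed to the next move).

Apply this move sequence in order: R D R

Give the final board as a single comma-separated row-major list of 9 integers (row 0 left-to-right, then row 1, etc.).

Answer: 1, 5, 4, 8, 2, 7, 6, 3, 0

Derivation:
After move 1 (R):
1 5 4
8 2 0
6 3 7

After move 2 (D):
1 5 4
8 2 7
6 3 0

After move 3 (R):
1 5 4
8 2 7
6 3 0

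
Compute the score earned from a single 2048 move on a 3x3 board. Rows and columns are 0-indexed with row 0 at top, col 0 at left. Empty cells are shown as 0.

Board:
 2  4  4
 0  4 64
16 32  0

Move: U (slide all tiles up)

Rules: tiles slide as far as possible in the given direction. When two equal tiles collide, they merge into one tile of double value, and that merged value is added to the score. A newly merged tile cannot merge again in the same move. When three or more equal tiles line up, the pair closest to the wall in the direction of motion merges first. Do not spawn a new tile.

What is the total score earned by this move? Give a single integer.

Answer: 8

Derivation:
Slide up:
col 0: [2, 0, 16] -> [2, 16, 0]  score +0 (running 0)
col 1: [4, 4, 32] -> [8, 32, 0]  score +8 (running 8)
col 2: [4, 64, 0] -> [4, 64, 0]  score +0 (running 8)
Board after move:
 2  8  4
16 32 64
 0  0  0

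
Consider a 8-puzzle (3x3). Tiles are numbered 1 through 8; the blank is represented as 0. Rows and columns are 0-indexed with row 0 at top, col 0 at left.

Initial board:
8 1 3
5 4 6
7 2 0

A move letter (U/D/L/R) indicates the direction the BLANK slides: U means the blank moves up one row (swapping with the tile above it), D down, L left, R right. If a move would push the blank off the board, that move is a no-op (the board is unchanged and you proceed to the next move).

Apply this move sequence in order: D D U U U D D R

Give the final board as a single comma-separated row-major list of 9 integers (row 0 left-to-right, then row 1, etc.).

Answer: 8, 1, 3, 5, 4, 6, 7, 2, 0

Derivation:
After move 1 (D):
8 1 3
5 4 6
7 2 0

After move 2 (D):
8 1 3
5 4 6
7 2 0

After move 3 (U):
8 1 3
5 4 0
7 2 6

After move 4 (U):
8 1 0
5 4 3
7 2 6

After move 5 (U):
8 1 0
5 4 3
7 2 6

After move 6 (D):
8 1 3
5 4 0
7 2 6

After move 7 (D):
8 1 3
5 4 6
7 2 0

After move 8 (R):
8 1 3
5 4 6
7 2 0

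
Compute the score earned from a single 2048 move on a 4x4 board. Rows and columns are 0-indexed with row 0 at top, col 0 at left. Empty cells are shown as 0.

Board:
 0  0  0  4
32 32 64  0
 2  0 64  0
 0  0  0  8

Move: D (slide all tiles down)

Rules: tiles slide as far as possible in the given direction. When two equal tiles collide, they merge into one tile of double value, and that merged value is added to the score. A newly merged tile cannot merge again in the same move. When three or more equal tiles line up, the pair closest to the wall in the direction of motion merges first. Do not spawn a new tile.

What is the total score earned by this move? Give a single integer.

Slide down:
col 0: [0, 32, 2, 0] -> [0, 0, 32, 2]  score +0 (running 0)
col 1: [0, 32, 0, 0] -> [0, 0, 0, 32]  score +0 (running 0)
col 2: [0, 64, 64, 0] -> [0, 0, 0, 128]  score +128 (running 128)
col 3: [4, 0, 0, 8] -> [0, 0, 4, 8]  score +0 (running 128)
Board after move:
  0   0   0   0
  0   0   0   0
 32   0   0   4
  2  32 128   8

Answer: 128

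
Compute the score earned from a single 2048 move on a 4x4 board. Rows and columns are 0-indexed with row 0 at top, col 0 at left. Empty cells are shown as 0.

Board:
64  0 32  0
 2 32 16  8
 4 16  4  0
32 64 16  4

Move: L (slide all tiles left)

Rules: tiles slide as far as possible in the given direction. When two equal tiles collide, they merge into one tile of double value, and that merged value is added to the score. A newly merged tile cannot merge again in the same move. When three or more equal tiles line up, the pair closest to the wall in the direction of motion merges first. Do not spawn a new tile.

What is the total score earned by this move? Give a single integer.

Answer: 0

Derivation:
Slide left:
row 0: [64, 0, 32, 0] -> [64, 32, 0, 0]  score +0 (running 0)
row 1: [2, 32, 16, 8] -> [2, 32, 16, 8]  score +0 (running 0)
row 2: [4, 16, 4, 0] -> [4, 16, 4, 0]  score +0 (running 0)
row 3: [32, 64, 16, 4] -> [32, 64, 16, 4]  score +0 (running 0)
Board after move:
64 32  0  0
 2 32 16  8
 4 16  4  0
32 64 16  4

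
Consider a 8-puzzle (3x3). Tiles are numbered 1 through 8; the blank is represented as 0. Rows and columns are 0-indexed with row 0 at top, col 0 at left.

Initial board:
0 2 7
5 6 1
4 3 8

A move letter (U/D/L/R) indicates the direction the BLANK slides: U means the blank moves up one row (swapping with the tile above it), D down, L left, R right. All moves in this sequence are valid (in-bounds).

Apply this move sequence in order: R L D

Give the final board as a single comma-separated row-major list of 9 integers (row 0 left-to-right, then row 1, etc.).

Answer: 5, 2, 7, 0, 6, 1, 4, 3, 8

Derivation:
After move 1 (R):
2 0 7
5 6 1
4 3 8

After move 2 (L):
0 2 7
5 6 1
4 3 8

After move 3 (D):
5 2 7
0 6 1
4 3 8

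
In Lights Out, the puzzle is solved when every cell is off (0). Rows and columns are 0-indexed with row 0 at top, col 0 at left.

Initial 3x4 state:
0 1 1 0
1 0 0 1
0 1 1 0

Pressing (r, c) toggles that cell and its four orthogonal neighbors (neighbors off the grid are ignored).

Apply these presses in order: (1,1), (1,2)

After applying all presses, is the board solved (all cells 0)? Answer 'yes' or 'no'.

After press 1 at (1,1):
0 0 1 0
0 1 1 1
0 0 1 0

After press 2 at (1,2):
0 0 0 0
0 0 0 0
0 0 0 0

Lights still on: 0

Answer: yes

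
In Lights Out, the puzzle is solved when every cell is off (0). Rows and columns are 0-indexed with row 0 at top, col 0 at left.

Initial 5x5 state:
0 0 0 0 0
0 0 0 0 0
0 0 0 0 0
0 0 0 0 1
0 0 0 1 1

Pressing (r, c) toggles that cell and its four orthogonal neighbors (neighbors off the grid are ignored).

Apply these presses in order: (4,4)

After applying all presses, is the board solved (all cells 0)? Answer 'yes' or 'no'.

After press 1 at (4,4):
0 0 0 0 0
0 0 0 0 0
0 0 0 0 0
0 0 0 0 0
0 0 0 0 0

Lights still on: 0

Answer: yes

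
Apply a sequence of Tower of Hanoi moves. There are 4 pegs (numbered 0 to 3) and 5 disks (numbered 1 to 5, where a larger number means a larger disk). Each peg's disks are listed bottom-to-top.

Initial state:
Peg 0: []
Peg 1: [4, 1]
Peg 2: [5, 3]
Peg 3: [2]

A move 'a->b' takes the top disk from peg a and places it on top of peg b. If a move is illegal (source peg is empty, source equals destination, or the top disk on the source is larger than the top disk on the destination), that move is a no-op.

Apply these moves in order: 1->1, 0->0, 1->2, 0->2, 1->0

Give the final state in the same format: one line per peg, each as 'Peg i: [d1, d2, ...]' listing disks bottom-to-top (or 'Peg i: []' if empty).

After move 1 (1->1):
Peg 0: []
Peg 1: [4, 1]
Peg 2: [5, 3]
Peg 3: [2]

After move 2 (0->0):
Peg 0: []
Peg 1: [4, 1]
Peg 2: [5, 3]
Peg 3: [2]

After move 3 (1->2):
Peg 0: []
Peg 1: [4]
Peg 2: [5, 3, 1]
Peg 3: [2]

After move 4 (0->2):
Peg 0: []
Peg 1: [4]
Peg 2: [5, 3, 1]
Peg 3: [2]

After move 5 (1->0):
Peg 0: [4]
Peg 1: []
Peg 2: [5, 3, 1]
Peg 3: [2]

Answer: Peg 0: [4]
Peg 1: []
Peg 2: [5, 3, 1]
Peg 3: [2]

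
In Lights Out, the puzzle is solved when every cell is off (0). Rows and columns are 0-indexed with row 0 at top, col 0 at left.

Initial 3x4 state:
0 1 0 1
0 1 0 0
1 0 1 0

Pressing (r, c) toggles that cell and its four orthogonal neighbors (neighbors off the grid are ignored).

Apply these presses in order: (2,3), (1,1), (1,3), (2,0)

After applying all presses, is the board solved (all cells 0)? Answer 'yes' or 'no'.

After press 1 at (2,3):
0 1 0 1
0 1 0 1
1 0 0 1

After press 2 at (1,1):
0 0 0 1
1 0 1 1
1 1 0 1

After press 3 at (1,3):
0 0 0 0
1 0 0 0
1 1 0 0

After press 4 at (2,0):
0 0 0 0
0 0 0 0
0 0 0 0

Lights still on: 0

Answer: yes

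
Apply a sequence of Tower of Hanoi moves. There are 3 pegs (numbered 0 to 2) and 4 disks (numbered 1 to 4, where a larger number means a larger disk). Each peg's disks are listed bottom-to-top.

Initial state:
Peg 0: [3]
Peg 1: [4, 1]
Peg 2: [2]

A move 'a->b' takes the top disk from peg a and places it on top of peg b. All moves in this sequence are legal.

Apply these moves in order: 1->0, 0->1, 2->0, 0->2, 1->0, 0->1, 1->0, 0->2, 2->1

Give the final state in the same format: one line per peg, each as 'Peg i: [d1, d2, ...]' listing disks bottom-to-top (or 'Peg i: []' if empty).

After move 1 (1->0):
Peg 0: [3, 1]
Peg 1: [4]
Peg 2: [2]

After move 2 (0->1):
Peg 0: [3]
Peg 1: [4, 1]
Peg 2: [2]

After move 3 (2->0):
Peg 0: [3, 2]
Peg 1: [4, 1]
Peg 2: []

After move 4 (0->2):
Peg 0: [3]
Peg 1: [4, 1]
Peg 2: [2]

After move 5 (1->0):
Peg 0: [3, 1]
Peg 1: [4]
Peg 2: [2]

After move 6 (0->1):
Peg 0: [3]
Peg 1: [4, 1]
Peg 2: [2]

After move 7 (1->0):
Peg 0: [3, 1]
Peg 1: [4]
Peg 2: [2]

After move 8 (0->2):
Peg 0: [3]
Peg 1: [4]
Peg 2: [2, 1]

After move 9 (2->1):
Peg 0: [3]
Peg 1: [4, 1]
Peg 2: [2]

Answer: Peg 0: [3]
Peg 1: [4, 1]
Peg 2: [2]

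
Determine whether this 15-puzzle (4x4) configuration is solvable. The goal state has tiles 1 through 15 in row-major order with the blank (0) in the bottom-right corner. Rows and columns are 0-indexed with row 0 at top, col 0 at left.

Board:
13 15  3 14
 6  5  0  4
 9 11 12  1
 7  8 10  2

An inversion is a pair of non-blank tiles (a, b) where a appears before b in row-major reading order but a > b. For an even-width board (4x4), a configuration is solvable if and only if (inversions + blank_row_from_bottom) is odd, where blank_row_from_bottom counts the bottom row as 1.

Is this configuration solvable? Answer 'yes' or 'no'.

Inversions: 64
Blank is in row 1 (0-indexed from top), which is row 3 counting from the bottom (bottom = 1).
64 + 3 = 67, which is odd, so the puzzle is solvable.

Answer: yes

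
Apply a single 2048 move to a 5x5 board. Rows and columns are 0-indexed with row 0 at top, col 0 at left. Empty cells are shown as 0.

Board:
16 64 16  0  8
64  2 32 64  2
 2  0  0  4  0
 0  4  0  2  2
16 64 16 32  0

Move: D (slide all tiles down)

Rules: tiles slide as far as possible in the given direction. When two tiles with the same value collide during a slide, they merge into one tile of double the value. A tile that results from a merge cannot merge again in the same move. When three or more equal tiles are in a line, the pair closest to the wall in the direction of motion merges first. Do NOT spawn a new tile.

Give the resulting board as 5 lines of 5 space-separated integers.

Slide down:
col 0: [16, 64, 2, 0, 16] -> [0, 16, 64, 2, 16]
col 1: [64, 2, 0, 4, 64] -> [0, 64, 2, 4, 64]
col 2: [16, 32, 0, 0, 16] -> [0, 0, 16, 32, 16]
col 3: [0, 64, 4, 2, 32] -> [0, 64, 4, 2, 32]
col 4: [8, 2, 0, 2, 0] -> [0, 0, 0, 8, 4]

Answer:  0  0  0  0  0
16 64  0 64  0
64  2 16  4  0
 2  4 32  2  8
16 64 16 32  4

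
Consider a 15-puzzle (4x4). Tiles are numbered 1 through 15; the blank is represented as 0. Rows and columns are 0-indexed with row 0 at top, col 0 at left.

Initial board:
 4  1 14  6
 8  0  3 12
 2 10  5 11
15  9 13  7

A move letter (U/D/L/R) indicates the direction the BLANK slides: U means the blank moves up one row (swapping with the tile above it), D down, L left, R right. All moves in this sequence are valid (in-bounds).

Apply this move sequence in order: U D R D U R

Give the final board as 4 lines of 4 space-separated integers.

Answer:  4  1 14  6
 8  3 12  0
 2 10  5 11
15  9 13  7

Derivation:
After move 1 (U):
 4  0 14  6
 8  1  3 12
 2 10  5 11
15  9 13  7

After move 2 (D):
 4  1 14  6
 8  0  3 12
 2 10  5 11
15  9 13  7

After move 3 (R):
 4  1 14  6
 8  3  0 12
 2 10  5 11
15  9 13  7

After move 4 (D):
 4  1 14  6
 8  3  5 12
 2 10  0 11
15  9 13  7

After move 5 (U):
 4  1 14  6
 8  3  0 12
 2 10  5 11
15  9 13  7

After move 6 (R):
 4  1 14  6
 8  3 12  0
 2 10  5 11
15  9 13  7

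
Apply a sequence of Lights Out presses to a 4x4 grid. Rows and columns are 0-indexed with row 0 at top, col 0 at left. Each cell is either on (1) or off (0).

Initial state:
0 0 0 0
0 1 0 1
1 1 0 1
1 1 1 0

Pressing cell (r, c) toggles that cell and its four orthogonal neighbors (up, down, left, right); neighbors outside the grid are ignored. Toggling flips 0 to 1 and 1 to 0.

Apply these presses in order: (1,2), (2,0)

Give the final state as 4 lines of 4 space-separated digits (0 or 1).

After press 1 at (1,2):
0 0 1 0
0 0 1 0
1 1 1 1
1 1 1 0

After press 2 at (2,0):
0 0 1 0
1 0 1 0
0 0 1 1
0 1 1 0

Answer: 0 0 1 0
1 0 1 0
0 0 1 1
0 1 1 0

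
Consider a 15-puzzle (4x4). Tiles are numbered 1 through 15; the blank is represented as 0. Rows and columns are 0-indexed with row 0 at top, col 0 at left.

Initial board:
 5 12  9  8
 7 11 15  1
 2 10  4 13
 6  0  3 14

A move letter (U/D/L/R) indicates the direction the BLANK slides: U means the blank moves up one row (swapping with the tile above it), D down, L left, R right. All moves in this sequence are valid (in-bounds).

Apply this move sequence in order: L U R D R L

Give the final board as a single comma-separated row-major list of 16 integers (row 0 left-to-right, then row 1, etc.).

After move 1 (L):
 5 12  9  8
 7 11 15  1
 2 10  4 13
 0  6  3 14

After move 2 (U):
 5 12  9  8
 7 11 15  1
 0 10  4 13
 2  6  3 14

After move 3 (R):
 5 12  9  8
 7 11 15  1
10  0  4 13
 2  6  3 14

After move 4 (D):
 5 12  9  8
 7 11 15  1
10  6  4 13
 2  0  3 14

After move 5 (R):
 5 12  9  8
 7 11 15  1
10  6  4 13
 2  3  0 14

After move 6 (L):
 5 12  9  8
 7 11 15  1
10  6  4 13
 2  0  3 14

Answer: 5, 12, 9, 8, 7, 11, 15, 1, 10, 6, 4, 13, 2, 0, 3, 14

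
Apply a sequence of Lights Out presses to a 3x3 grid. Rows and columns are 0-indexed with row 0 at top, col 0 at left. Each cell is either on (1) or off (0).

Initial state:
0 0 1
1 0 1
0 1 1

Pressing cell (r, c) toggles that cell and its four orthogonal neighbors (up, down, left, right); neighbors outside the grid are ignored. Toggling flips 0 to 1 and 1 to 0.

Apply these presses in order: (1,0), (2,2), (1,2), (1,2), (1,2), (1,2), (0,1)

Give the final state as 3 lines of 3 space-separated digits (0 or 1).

After press 1 at (1,0):
1 0 1
0 1 1
1 1 1

After press 2 at (2,2):
1 0 1
0 1 0
1 0 0

After press 3 at (1,2):
1 0 0
0 0 1
1 0 1

After press 4 at (1,2):
1 0 1
0 1 0
1 0 0

After press 5 at (1,2):
1 0 0
0 0 1
1 0 1

After press 6 at (1,2):
1 0 1
0 1 0
1 0 0

After press 7 at (0,1):
0 1 0
0 0 0
1 0 0

Answer: 0 1 0
0 0 0
1 0 0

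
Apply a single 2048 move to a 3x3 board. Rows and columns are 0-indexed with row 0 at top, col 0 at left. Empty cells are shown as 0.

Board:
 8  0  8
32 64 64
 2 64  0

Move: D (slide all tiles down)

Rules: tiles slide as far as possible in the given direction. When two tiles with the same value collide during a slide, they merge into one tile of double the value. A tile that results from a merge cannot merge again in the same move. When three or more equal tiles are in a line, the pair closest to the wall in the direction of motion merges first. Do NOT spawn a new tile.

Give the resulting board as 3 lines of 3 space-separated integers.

Answer:   8   0   0
 32   0   8
  2 128  64

Derivation:
Slide down:
col 0: [8, 32, 2] -> [8, 32, 2]
col 1: [0, 64, 64] -> [0, 0, 128]
col 2: [8, 64, 0] -> [0, 8, 64]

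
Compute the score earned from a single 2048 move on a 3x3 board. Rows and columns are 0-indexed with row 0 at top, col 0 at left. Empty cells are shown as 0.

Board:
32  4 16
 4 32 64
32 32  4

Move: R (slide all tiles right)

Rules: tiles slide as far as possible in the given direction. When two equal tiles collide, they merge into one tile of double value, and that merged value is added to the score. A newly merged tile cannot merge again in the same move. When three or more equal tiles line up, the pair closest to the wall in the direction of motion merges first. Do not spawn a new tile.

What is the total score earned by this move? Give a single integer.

Slide right:
row 0: [32, 4, 16] -> [32, 4, 16]  score +0 (running 0)
row 1: [4, 32, 64] -> [4, 32, 64]  score +0 (running 0)
row 2: [32, 32, 4] -> [0, 64, 4]  score +64 (running 64)
Board after move:
32  4 16
 4 32 64
 0 64  4

Answer: 64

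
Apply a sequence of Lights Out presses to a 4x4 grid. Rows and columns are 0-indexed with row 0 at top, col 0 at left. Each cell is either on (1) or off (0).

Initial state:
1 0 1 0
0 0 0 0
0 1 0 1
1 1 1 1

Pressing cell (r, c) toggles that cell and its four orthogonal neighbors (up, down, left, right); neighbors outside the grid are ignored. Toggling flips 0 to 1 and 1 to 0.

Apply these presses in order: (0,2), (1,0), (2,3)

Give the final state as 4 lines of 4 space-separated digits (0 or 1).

Answer: 0 1 0 1
1 1 1 1
1 1 1 0
1 1 1 0

Derivation:
After press 1 at (0,2):
1 1 0 1
0 0 1 0
0 1 0 1
1 1 1 1

After press 2 at (1,0):
0 1 0 1
1 1 1 0
1 1 0 1
1 1 1 1

After press 3 at (2,3):
0 1 0 1
1 1 1 1
1 1 1 0
1 1 1 0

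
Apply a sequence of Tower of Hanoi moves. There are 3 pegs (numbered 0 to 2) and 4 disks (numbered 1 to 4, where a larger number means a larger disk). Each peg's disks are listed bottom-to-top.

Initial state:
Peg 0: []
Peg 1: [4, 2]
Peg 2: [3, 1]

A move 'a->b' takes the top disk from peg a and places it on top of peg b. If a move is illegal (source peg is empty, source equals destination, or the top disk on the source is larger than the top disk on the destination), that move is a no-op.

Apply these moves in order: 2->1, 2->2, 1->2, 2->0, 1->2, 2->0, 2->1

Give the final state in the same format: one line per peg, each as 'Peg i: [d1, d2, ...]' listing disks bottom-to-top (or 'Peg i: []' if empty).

Answer: Peg 0: [1]
Peg 1: [4, 2]
Peg 2: [3]

Derivation:
After move 1 (2->1):
Peg 0: []
Peg 1: [4, 2, 1]
Peg 2: [3]

After move 2 (2->2):
Peg 0: []
Peg 1: [4, 2, 1]
Peg 2: [3]

After move 3 (1->2):
Peg 0: []
Peg 1: [4, 2]
Peg 2: [3, 1]

After move 4 (2->0):
Peg 0: [1]
Peg 1: [4, 2]
Peg 2: [3]

After move 5 (1->2):
Peg 0: [1]
Peg 1: [4]
Peg 2: [3, 2]

After move 6 (2->0):
Peg 0: [1]
Peg 1: [4]
Peg 2: [3, 2]

After move 7 (2->1):
Peg 0: [1]
Peg 1: [4, 2]
Peg 2: [3]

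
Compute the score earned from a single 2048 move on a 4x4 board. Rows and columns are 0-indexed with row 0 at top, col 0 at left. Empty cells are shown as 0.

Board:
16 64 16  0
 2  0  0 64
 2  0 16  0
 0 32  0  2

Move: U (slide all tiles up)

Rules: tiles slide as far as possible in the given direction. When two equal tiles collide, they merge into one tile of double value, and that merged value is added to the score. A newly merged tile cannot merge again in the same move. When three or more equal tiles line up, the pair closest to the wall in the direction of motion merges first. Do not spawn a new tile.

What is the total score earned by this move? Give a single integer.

Slide up:
col 0: [16, 2, 2, 0] -> [16, 4, 0, 0]  score +4 (running 4)
col 1: [64, 0, 0, 32] -> [64, 32, 0, 0]  score +0 (running 4)
col 2: [16, 0, 16, 0] -> [32, 0, 0, 0]  score +32 (running 36)
col 3: [0, 64, 0, 2] -> [64, 2, 0, 0]  score +0 (running 36)
Board after move:
16 64 32 64
 4 32  0  2
 0  0  0  0
 0  0  0  0

Answer: 36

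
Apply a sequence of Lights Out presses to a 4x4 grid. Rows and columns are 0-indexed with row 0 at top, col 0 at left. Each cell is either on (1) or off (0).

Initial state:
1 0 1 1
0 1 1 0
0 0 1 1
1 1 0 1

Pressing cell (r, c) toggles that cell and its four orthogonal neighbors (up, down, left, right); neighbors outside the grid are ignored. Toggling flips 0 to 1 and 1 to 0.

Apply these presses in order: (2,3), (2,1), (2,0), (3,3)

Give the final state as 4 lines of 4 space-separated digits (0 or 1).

After press 1 at (2,3):
1 0 1 1
0 1 1 1
0 0 0 0
1 1 0 0

After press 2 at (2,1):
1 0 1 1
0 0 1 1
1 1 1 0
1 0 0 0

After press 3 at (2,0):
1 0 1 1
1 0 1 1
0 0 1 0
0 0 0 0

After press 4 at (3,3):
1 0 1 1
1 0 1 1
0 0 1 1
0 0 1 1

Answer: 1 0 1 1
1 0 1 1
0 0 1 1
0 0 1 1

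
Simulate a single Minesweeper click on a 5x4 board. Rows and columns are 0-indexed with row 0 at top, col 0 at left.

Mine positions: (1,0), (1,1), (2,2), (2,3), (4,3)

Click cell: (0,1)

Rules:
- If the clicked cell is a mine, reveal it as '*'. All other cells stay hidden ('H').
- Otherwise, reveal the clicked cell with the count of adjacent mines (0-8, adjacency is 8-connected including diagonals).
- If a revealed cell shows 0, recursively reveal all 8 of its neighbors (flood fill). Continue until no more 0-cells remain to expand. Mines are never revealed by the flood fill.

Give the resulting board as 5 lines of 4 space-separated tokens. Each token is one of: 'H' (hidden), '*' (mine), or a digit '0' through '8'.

H 2 H H
H H H H
H H H H
H H H H
H H H H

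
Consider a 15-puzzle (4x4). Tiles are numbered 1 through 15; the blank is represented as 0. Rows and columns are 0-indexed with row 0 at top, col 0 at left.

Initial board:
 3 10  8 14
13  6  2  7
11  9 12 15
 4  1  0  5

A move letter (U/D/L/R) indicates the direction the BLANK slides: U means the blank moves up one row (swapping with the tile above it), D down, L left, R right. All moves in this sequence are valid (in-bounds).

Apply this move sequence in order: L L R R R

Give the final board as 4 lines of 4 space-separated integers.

After move 1 (L):
 3 10  8 14
13  6  2  7
11  9 12 15
 4  0  1  5

After move 2 (L):
 3 10  8 14
13  6  2  7
11  9 12 15
 0  4  1  5

After move 3 (R):
 3 10  8 14
13  6  2  7
11  9 12 15
 4  0  1  5

After move 4 (R):
 3 10  8 14
13  6  2  7
11  9 12 15
 4  1  0  5

After move 5 (R):
 3 10  8 14
13  6  2  7
11  9 12 15
 4  1  5  0

Answer:  3 10  8 14
13  6  2  7
11  9 12 15
 4  1  5  0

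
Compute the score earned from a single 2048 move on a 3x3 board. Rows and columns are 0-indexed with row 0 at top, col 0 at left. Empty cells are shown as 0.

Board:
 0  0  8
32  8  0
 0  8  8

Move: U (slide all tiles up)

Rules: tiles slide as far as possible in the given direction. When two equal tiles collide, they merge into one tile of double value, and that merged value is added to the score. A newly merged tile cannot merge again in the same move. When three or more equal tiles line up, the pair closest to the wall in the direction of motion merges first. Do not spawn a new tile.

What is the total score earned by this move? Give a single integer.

Slide up:
col 0: [0, 32, 0] -> [32, 0, 0]  score +0 (running 0)
col 1: [0, 8, 8] -> [16, 0, 0]  score +16 (running 16)
col 2: [8, 0, 8] -> [16, 0, 0]  score +16 (running 32)
Board after move:
32 16 16
 0  0  0
 0  0  0

Answer: 32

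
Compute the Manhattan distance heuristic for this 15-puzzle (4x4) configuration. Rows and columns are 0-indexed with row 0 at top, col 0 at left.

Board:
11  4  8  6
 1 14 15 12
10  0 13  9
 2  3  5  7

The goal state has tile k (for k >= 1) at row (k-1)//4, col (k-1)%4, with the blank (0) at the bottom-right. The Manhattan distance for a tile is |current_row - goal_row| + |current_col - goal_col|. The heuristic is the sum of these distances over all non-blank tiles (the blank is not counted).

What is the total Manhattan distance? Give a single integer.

Tile 11: at (0,0), goal (2,2), distance |0-2|+|0-2| = 4
Tile 4: at (0,1), goal (0,3), distance |0-0|+|1-3| = 2
Tile 8: at (0,2), goal (1,3), distance |0-1|+|2-3| = 2
Tile 6: at (0,3), goal (1,1), distance |0-1|+|3-1| = 3
Tile 1: at (1,0), goal (0,0), distance |1-0|+|0-0| = 1
Tile 14: at (1,1), goal (3,1), distance |1-3|+|1-1| = 2
Tile 15: at (1,2), goal (3,2), distance |1-3|+|2-2| = 2
Tile 12: at (1,3), goal (2,3), distance |1-2|+|3-3| = 1
Tile 10: at (2,0), goal (2,1), distance |2-2|+|0-1| = 1
Tile 13: at (2,2), goal (3,0), distance |2-3|+|2-0| = 3
Tile 9: at (2,3), goal (2,0), distance |2-2|+|3-0| = 3
Tile 2: at (3,0), goal (0,1), distance |3-0|+|0-1| = 4
Tile 3: at (3,1), goal (0,2), distance |3-0|+|1-2| = 4
Tile 5: at (3,2), goal (1,0), distance |3-1|+|2-0| = 4
Tile 7: at (3,3), goal (1,2), distance |3-1|+|3-2| = 3
Sum: 4 + 2 + 2 + 3 + 1 + 2 + 2 + 1 + 1 + 3 + 3 + 4 + 4 + 4 + 3 = 39

Answer: 39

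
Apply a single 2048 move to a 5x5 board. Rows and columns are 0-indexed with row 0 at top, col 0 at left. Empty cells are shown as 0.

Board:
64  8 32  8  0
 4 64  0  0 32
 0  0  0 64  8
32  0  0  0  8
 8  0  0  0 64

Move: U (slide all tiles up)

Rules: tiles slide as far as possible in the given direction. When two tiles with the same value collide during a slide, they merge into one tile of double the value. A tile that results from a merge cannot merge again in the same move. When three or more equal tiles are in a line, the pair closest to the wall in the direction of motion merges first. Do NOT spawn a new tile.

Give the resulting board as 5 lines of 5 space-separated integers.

Slide up:
col 0: [64, 4, 0, 32, 8] -> [64, 4, 32, 8, 0]
col 1: [8, 64, 0, 0, 0] -> [8, 64, 0, 0, 0]
col 2: [32, 0, 0, 0, 0] -> [32, 0, 0, 0, 0]
col 3: [8, 0, 64, 0, 0] -> [8, 64, 0, 0, 0]
col 4: [0, 32, 8, 8, 64] -> [32, 16, 64, 0, 0]

Answer: 64  8 32  8 32
 4 64  0 64 16
32  0  0  0 64
 8  0  0  0  0
 0  0  0  0  0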